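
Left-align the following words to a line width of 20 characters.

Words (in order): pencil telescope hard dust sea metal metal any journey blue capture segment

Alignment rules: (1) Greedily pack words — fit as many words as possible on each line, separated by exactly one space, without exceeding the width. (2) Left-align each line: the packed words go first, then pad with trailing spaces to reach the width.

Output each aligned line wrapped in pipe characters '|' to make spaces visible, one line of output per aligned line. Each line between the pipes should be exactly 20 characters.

Answer: |pencil telescope    |
|hard dust sea metal |
|metal any journey   |
|blue capture segment|

Derivation:
Line 1: ['pencil', 'telescope'] (min_width=16, slack=4)
Line 2: ['hard', 'dust', 'sea', 'metal'] (min_width=19, slack=1)
Line 3: ['metal', 'any', 'journey'] (min_width=17, slack=3)
Line 4: ['blue', 'capture', 'segment'] (min_width=20, slack=0)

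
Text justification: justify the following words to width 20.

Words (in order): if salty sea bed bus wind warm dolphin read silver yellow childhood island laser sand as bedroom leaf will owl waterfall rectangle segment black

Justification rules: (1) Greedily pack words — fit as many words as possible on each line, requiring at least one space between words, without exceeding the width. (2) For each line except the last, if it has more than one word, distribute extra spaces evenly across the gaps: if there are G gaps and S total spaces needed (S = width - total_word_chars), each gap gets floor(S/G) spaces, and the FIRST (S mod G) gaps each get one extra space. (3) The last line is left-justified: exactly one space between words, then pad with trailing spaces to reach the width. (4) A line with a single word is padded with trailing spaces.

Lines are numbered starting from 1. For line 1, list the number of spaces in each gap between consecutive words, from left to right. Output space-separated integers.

Line 1: ['if', 'salty', 'sea', 'bed', 'bus'] (min_width=20, slack=0)
Line 2: ['wind', 'warm', 'dolphin'] (min_width=17, slack=3)
Line 3: ['read', 'silver', 'yellow'] (min_width=18, slack=2)
Line 4: ['childhood', 'island'] (min_width=16, slack=4)
Line 5: ['laser', 'sand', 'as'] (min_width=13, slack=7)
Line 6: ['bedroom', 'leaf', 'will'] (min_width=17, slack=3)
Line 7: ['owl', 'waterfall'] (min_width=13, slack=7)
Line 8: ['rectangle', 'segment'] (min_width=17, slack=3)
Line 9: ['black'] (min_width=5, slack=15)

Answer: 1 1 1 1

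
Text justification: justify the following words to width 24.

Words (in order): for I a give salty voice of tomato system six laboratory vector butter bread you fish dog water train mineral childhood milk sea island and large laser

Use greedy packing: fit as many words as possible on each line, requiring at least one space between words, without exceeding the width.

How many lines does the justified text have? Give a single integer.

Answer: 7

Derivation:
Line 1: ['for', 'I', 'a', 'give', 'salty', 'voice'] (min_width=24, slack=0)
Line 2: ['of', 'tomato', 'system', 'six'] (min_width=20, slack=4)
Line 3: ['laboratory', 'vector', 'butter'] (min_width=24, slack=0)
Line 4: ['bread', 'you', 'fish', 'dog', 'water'] (min_width=24, slack=0)
Line 5: ['train', 'mineral', 'childhood'] (min_width=23, slack=1)
Line 6: ['milk', 'sea', 'island', 'and'] (min_width=19, slack=5)
Line 7: ['large', 'laser'] (min_width=11, slack=13)
Total lines: 7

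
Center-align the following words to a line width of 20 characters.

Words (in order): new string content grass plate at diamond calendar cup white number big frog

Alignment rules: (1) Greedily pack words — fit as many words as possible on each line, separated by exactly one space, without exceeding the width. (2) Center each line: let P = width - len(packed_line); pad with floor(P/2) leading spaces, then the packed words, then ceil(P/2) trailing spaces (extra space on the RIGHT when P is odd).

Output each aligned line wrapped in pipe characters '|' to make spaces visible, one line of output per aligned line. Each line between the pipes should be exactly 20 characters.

Line 1: ['new', 'string', 'content'] (min_width=18, slack=2)
Line 2: ['grass', 'plate', 'at'] (min_width=14, slack=6)
Line 3: ['diamond', 'calendar', 'cup'] (min_width=20, slack=0)
Line 4: ['white', 'number', 'big'] (min_width=16, slack=4)
Line 5: ['frog'] (min_width=4, slack=16)

Answer: | new string content |
|   grass plate at   |
|diamond calendar cup|
|  white number big  |
|        frog        |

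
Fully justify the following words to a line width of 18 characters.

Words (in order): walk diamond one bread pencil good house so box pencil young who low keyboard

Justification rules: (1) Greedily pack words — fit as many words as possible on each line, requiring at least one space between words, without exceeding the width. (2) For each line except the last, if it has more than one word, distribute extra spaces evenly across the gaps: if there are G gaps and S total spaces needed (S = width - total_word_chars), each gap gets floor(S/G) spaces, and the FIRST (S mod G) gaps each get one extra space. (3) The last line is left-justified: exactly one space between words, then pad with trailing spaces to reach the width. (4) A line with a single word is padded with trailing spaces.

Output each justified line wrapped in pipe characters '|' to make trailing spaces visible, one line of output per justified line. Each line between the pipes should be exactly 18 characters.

Line 1: ['walk', 'diamond', 'one'] (min_width=16, slack=2)
Line 2: ['bread', 'pencil', 'good'] (min_width=17, slack=1)
Line 3: ['house', 'so', 'box'] (min_width=12, slack=6)
Line 4: ['pencil', 'young', 'who'] (min_width=16, slack=2)
Line 5: ['low', 'keyboard'] (min_width=12, slack=6)

Answer: |walk  diamond  one|
|bread  pencil good|
|house    so    box|
|pencil  young  who|
|low keyboard      |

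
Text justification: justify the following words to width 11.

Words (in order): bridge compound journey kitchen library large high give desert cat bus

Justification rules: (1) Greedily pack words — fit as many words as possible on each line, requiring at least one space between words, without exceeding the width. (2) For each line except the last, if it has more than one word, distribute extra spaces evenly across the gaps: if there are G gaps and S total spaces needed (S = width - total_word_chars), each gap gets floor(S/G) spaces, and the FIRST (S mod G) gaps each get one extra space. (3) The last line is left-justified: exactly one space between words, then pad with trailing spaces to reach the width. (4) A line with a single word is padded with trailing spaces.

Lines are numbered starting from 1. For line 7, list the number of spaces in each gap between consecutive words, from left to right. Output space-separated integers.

Answer: 1

Derivation:
Line 1: ['bridge'] (min_width=6, slack=5)
Line 2: ['compound'] (min_width=8, slack=3)
Line 3: ['journey'] (min_width=7, slack=4)
Line 4: ['kitchen'] (min_width=7, slack=4)
Line 5: ['library'] (min_width=7, slack=4)
Line 6: ['large', 'high'] (min_width=10, slack=1)
Line 7: ['give', 'desert'] (min_width=11, slack=0)
Line 8: ['cat', 'bus'] (min_width=7, slack=4)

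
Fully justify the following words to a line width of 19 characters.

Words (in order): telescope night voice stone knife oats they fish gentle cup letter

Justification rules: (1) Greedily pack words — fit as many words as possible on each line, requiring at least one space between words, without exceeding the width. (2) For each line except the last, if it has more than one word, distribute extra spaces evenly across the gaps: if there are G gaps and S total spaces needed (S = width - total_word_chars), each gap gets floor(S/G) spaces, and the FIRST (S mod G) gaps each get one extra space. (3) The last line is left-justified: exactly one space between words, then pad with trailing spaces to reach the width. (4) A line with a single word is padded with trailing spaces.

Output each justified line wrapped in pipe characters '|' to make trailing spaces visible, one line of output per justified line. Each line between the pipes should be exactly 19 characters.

Line 1: ['telescope', 'night'] (min_width=15, slack=4)
Line 2: ['voice', 'stone', 'knife'] (min_width=17, slack=2)
Line 3: ['oats', 'they', 'fish'] (min_width=14, slack=5)
Line 4: ['gentle', 'cup', 'letter'] (min_width=17, slack=2)

Answer: |telescope     night|
|voice  stone  knife|
|oats    they   fish|
|gentle cup letter  |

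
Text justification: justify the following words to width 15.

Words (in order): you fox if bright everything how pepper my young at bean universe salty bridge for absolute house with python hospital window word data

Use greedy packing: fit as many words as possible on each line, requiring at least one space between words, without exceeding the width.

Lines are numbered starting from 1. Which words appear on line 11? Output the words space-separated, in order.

Line 1: ['you', 'fox', 'if'] (min_width=10, slack=5)
Line 2: ['bright'] (min_width=6, slack=9)
Line 3: ['everything', 'how'] (min_width=14, slack=1)
Line 4: ['pepper', 'my', 'young'] (min_width=15, slack=0)
Line 5: ['at', 'bean'] (min_width=7, slack=8)
Line 6: ['universe', 'salty'] (min_width=14, slack=1)
Line 7: ['bridge', 'for'] (min_width=10, slack=5)
Line 8: ['absolute', 'house'] (min_width=14, slack=1)
Line 9: ['with', 'python'] (min_width=11, slack=4)
Line 10: ['hospital', 'window'] (min_width=15, slack=0)
Line 11: ['word', 'data'] (min_width=9, slack=6)

Answer: word data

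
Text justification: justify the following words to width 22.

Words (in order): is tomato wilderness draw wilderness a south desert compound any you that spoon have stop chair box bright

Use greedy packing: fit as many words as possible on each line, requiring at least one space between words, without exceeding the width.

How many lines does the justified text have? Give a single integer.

Line 1: ['is', 'tomato', 'wilderness'] (min_width=20, slack=2)
Line 2: ['draw', 'wilderness', 'a'] (min_width=17, slack=5)
Line 3: ['south', 'desert', 'compound'] (min_width=21, slack=1)
Line 4: ['any', 'you', 'that', 'spoon'] (min_width=18, slack=4)
Line 5: ['have', 'stop', 'chair', 'box'] (min_width=19, slack=3)
Line 6: ['bright'] (min_width=6, slack=16)
Total lines: 6

Answer: 6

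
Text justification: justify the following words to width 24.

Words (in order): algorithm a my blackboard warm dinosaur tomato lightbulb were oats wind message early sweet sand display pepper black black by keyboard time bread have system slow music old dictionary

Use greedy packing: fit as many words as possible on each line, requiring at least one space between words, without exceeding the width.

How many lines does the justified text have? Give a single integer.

Answer: 9

Derivation:
Line 1: ['algorithm', 'a', 'my'] (min_width=14, slack=10)
Line 2: ['blackboard', 'warm', 'dinosaur'] (min_width=24, slack=0)
Line 3: ['tomato', 'lightbulb', 'were'] (min_width=21, slack=3)
Line 4: ['oats', 'wind', 'message', 'early'] (min_width=23, slack=1)
Line 5: ['sweet', 'sand', 'display'] (min_width=18, slack=6)
Line 6: ['pepper', 'black', 'black', 'by'] (min_width=21, slack=3)
Line 7: ['keyboard', 'time', 'bread', 'have'] (min_width=24, slack=0)
Line 8: ['system', 'slow', 'music', 'old'] (min_width=21, slack=3)
Line 9: ['dictionary'] (min_width=10, slack=14)
Total lines: 9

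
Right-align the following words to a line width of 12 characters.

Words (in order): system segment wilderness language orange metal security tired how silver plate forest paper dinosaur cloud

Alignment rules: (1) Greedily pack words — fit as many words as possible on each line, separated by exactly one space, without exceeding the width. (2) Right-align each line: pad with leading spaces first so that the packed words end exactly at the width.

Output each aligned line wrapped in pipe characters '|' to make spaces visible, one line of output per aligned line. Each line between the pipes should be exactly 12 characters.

Answer: |      system|
|     segment|
|  wilderness|
|    language|
|orange metal|
|    security|
|   tired how|
|silver plate|
|forest paper|
|    dinosaur|
|       cloud|

Derivation:
Line 1: ['system'] (min_width=6, slack=6)
Line 2: ['segment'] (min_width=7, slack=5)
Line 3: ['wilderness'] (min_width=10, slack=2)
Line 4: ['language'] (min_width=8, slack=4)
Line 5: ['orange', 'metal'] (min_width=12, slack=0)
Line 6: ['security'] (min_width=8, slack=4)
Line 7: ['tired', 'how'] (min_width=9, slack=3)
Line 8: ['silver', 'plate'] (min_width=12, slack=0)
Line 9: ['forest', 'paper'] (min_width=12, slack=0)
Line 10: ['dinosaur'] (min_width=8, slack=4)
Line 11: ['cloud'] (min_width=5, slack=7)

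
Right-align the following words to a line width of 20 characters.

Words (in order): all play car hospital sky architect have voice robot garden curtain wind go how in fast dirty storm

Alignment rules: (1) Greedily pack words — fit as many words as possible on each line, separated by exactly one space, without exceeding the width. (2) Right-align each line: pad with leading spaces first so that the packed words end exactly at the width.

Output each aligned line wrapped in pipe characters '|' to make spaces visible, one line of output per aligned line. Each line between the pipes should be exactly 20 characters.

Line 1: ['all', 'play', 'car'] (min_width=12, slack=8)
Line 2: ['hospital', 'sky'] (min_width=12, slack=8)
Line 3: ['architect', 'have', 'voice'] (min_width=20, slack=0)
Line 4: ['robot', 'garden', 'curtain'] (min_width=20, slack=0)
Line 5: ['wind', 'go', 'how', 'in', 'fast'] (min_width=19, slack=1)
Line 6: ['dirty', 'storm'] (min_width=11, slack=9)

Answer: |        all play car|
|        hospital sky|
|architect have voice|
|robot garden curtain|
| wind go how in fast|
|         dirty storm|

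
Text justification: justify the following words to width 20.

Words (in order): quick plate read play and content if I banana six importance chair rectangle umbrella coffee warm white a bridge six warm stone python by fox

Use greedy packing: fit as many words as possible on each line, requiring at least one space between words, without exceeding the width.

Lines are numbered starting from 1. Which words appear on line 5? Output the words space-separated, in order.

Line 1: ['quick', 'plate', 'read'] (min_width=16, slack=4)
Line 2: ['play', 'and', 'content', 'if'] (min_width=19, slack=1)
Line 3: ['I', 'banana', 'six'] (min_width=12, slack=8)
Line 4: ['importance', 'chair'] (min_width=16, slack=4)
Line 5: ['rectangle', 'umbrella'] (min_width=18, slack=2)
Line 6: ['coffee', 'warm', 'white', 'a'] (min_width=19, slack=1)
Line 7: ['bridge', 'six', 'warm'] (min_width=15, slack=5)
Line 8: ['stone', 'python', 'by', 'fox'] (min_width=19, slack=1)

Answer: rectangle umbrella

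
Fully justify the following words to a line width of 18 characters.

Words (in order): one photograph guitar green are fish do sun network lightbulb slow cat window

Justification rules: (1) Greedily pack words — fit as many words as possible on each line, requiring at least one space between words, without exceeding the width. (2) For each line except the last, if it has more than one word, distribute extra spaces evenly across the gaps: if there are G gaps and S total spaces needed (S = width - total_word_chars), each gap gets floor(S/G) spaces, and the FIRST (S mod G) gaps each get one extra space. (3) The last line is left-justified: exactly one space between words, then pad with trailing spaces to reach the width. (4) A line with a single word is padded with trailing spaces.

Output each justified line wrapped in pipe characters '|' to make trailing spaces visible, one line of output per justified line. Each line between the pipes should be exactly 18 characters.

Line 1: ['one', 'photograph'] (min_width=14, slack=4)
Line 2: ['guitar', 'green', 'are'] (min_width=16, slack=2)
Line 3: ['fish', 'do', 'sun'] (min_width=11, slack=7)
Line 4: ['network', 'lightbulb'] (min_width=17, slack=1)
Line 5: ['slow', 'cat', 'window'] (min_width=15, slack=3)

Answer: |one     photograph|
|guitar  green  are|
|fish     do    sun|
|network  lightbulb|
|slow cat window   |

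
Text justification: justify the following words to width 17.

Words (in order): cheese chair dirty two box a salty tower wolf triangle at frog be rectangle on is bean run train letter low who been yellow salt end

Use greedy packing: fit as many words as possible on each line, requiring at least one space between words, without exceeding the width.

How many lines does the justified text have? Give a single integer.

Line 1: ['cheese', 'chair'] (min_width=12, slack=5)
Line 2: ['dirty', 'two', 'box', 'a'] (min_width=15, slack=2)
Line 3: ['salty', 'tower', 'wolf'] (min_width=16, slack=1)
Line 4: ['triangle', 'at', 'frog'] (min_width=16, slack=1)
Line 5: ['be', 'rectangle', 'on'] (min_width=15, slack=2)
Line 6: ['is', 'bean', 'run', 'train'] (min_width=17, slack=0)
Line 7: ['letter', 'low', 'who'] (min_width=14, slack=3)
Line 8: ['been', 'yellow', 'salt'] (min_width=16, slack=1)
Line 9: ['end'] (min_width=3, slack=14)
Total lines: 9

Answer: 9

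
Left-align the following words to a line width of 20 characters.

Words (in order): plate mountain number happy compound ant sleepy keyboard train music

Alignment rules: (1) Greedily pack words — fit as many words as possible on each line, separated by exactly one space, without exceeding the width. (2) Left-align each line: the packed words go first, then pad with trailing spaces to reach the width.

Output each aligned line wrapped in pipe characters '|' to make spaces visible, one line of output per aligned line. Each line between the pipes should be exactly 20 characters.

Line 1: ['plate', 'mountain'] (min_width=14, slack=6)
Line 2: ['number', 'happy'] (min_width=12, slack=8)
Line 3: ['compound', 'ant', 'sleepy'] (min_width=19, slack=1)
Line 4: ['keyboard', 'train', 'music'] (min_width=20, slack=0)

Answer: |plate mountain      |
|number happy        |
|compound ant sleepy |
|keyboard train music|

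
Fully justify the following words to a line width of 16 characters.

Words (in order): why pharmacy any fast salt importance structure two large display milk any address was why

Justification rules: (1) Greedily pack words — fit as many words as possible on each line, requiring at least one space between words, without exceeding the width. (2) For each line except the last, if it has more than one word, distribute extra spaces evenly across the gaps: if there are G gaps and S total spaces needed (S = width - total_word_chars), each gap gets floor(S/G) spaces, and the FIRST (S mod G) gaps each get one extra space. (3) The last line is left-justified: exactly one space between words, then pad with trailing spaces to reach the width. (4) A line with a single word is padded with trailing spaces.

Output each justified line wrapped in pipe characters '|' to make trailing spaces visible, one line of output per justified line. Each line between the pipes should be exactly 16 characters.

Line 1: ['why', 'pharmacy', 'any'] (min_width=16, slack=0)
Line 2: ['fast', 'salt'] (min_width=9, slack=7)
Line 3: ['importance'] (min_width=10, slack=6)
Line 4: ['structure', 'two'] (min_width=13, slack=3)
Line 5: ['large', 'display'] (min_width=13, slack=3)
Line 6: ['milk', 'any', 'address'] (min_width=16, slack=0)
Line 7: ['was', 'why'] (min_width=7, slack=9)

Answer: |why pharmacy any|
|fast        salt|
|importance      |
|structure    two|
|large    display|
|milk any address|
|was why         |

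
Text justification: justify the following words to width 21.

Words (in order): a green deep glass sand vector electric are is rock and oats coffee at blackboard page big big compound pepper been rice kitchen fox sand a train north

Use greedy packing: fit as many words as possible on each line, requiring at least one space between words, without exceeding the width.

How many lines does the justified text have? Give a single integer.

Line 1: ['a', 'green', 'deep', 'glass'] (min_width=18, slack=3)
Line 2: ['sand', 'vector', 'electric'] (min_width=20, slack=1)
Line 3: ['are', 'is', 'rock', 'and', 'oats'] (min_width=20, slack=1)
Line 4: ['coffee', 'at', 'blackboard'] (min_width=20, slack=1)
Line 5: ['page', 'big', 'big', 'compound'] (min_width=21, slack=0)
Line 6: ['pepper', 'been', 'rice'] (min_width=16, slack=5)
Line 7: ['kitchen', 'fox', 'sand', 'a'] (min_width=18, slack=3)
Line 8: ['train', 'north'] (min_width=11, slack=10)
Total lines: 8

Answer: 8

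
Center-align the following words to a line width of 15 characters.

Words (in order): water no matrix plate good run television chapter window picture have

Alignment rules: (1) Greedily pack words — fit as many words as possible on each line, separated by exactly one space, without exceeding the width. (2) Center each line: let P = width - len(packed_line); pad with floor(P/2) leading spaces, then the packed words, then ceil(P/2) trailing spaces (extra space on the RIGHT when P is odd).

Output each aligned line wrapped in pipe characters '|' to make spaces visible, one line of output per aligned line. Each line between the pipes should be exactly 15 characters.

Line 1: ['water', 'no', 'matrix'] (min_width=15, slack=0)
Line 2: ['plate', 'good', 'run'] (min_width=14, slack=1)
Line 3: ['television'] (min_width=10, slack=5)
Line 4: ['chapter', 'window'] (min_width=14, slack=1)
Line 5: ['picture', 'have'] (min_width=12, slack=3)

Answer: |water no matrix|
|plate good run |
|  television   |
|chapter window |
| picture have  |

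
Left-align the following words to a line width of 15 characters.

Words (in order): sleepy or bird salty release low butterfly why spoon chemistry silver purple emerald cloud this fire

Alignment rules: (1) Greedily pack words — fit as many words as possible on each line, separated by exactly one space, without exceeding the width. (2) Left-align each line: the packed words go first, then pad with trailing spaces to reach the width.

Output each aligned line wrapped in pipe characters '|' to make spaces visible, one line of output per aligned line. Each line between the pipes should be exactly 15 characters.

Answer: |sleepy or bird |
|salty release  |
|low butterfly  |
|why spoon      |
|chemistry      |
|silver purple  |
|emerald cloud  |
|this fire      |

Derivation:
Line 1: ['sleepy', 'or', 'bird'] (min_width=14, slack=1)
Line 2: ['salty', 'release'] (min_width=13, slack=2)
Line 3: ['low', 'butterfly'] (min_width=13, slack=2)
Line 4: ['why', 'spoon'] (min_width=9, slack=6)
Line 5: ['chemistry'] (min_width=9, slack=6)
Line 6: ['silver', 'purple'] (min_width=13, slack=2)
Line 7: ['emerald', 'cloud'] (min_width=13, slack=2)
Line 8: ['this', 'fire'] (min_width=9, slack=6)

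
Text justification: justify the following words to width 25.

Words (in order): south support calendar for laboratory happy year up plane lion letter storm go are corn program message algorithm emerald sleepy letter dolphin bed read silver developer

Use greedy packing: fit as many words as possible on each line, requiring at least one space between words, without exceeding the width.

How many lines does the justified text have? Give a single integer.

Answer: 7

Derivation:
Line 1: ['south', 'support', 'calendar'] (min_width=22, slack=3)
Line 2: ['for', 'laboratory', 'happy', 'year'] (min_width=25, slack=0)
Line 3: ['up', 'plane', 'lion', 'letter'] (min_width=20, slack=5)
Line 4: ['storm', 'go', 'are', 'corn', 'program'] (min_width=25, slack=0)
Line 5: ['message', 'algorithm', 'emerald'] (min_width=25, slack=0)
Line 6: ['sleepy', 'letter', 'dolphin', 'bed'] (min_width=25, slack=0)
Line 7: ['read', 'silver', 'developer'] (min_width=21, slack=4)
Total lines: 7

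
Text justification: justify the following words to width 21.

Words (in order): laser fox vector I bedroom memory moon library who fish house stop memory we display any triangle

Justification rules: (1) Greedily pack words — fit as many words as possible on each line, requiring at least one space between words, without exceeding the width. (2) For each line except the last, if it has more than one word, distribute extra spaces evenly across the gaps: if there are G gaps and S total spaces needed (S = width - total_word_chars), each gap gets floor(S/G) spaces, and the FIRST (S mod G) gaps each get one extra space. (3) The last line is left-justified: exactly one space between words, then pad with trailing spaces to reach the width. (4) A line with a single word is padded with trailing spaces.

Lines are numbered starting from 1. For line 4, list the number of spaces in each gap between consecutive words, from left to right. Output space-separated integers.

Answer: 2 1 1

Derivation:
Line 1: ['laser', 'fox', 'vector', 'I'] (min_width=18, slack=3)
Line 2: ['bedroom', 'memory', 'moon'] (min_width=19, slack=2)
Line 3: ['library', 'who', 'fish'] (min_width=16, slack=5)
Line 4: ['house', 'stop', 'memory', 'we'] (min_width=20, slack=1)
Line 5: ['display', 'any', 'triangle'] (min_width=20, slack=1)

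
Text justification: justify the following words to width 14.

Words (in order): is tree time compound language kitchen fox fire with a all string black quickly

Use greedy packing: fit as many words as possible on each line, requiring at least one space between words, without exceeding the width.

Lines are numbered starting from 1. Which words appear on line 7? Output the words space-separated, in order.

Line 1: ['is', 'tree', 'time'] (min_width=12, slack=2)
Line 2: ['compound'] (min_width=8, slack=6)
Line 3: ['language'] (min_width=8, slack=6)
Line 4: ['kitchen', 'fox'] (min_width=11, slack=3)
Line 5: ['fire', 'with', 'a'] (min_width=11, slack=3)
Line 6: ['all', 'string'] (min_width=10, slack=4)
Line 7: ['black', 'quickly'] (min_width=13, slack=1)

Answer: black quickly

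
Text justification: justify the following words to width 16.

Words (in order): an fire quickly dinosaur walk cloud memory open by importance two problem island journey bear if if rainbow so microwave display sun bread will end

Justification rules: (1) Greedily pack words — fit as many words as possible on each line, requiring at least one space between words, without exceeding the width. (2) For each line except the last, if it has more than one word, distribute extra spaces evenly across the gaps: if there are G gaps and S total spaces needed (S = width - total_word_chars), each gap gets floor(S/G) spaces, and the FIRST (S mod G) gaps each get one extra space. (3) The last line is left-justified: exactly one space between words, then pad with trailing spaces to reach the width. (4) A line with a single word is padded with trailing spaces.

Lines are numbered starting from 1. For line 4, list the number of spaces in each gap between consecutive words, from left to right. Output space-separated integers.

Answer: 10

Derivation:
Line 1: ['an', 'fire', 'quickly'] (min_width=15, slack=1)
Line 2: ['dinosaur', 'walk'] (min_width=13, slack=3)
Line 3: ['cloud', 'memory'] (min_width=12, slack=4)
Line 4: ['open', 'by'] (min_width=7, slack=9)
Line 5: ['importance', 'two'] (min_width=14, slack=2)
Line 6: ['problem', 'island'] (min_width=14, slack=2)
Line 7: ['journey', 'bear', 'if'] (min_width=15, slack=1)
Line 8: ['if', 'rainbow', 'so'] (min_width=13, slack=3)
Line 9: ['microwave'] (min_width=9, slack=7)
Line 10: ['display', 'sun'] (min_width=11, slack=5)
Line 11: ['bread', 'will', 'end'] (min_width=14, slack=2)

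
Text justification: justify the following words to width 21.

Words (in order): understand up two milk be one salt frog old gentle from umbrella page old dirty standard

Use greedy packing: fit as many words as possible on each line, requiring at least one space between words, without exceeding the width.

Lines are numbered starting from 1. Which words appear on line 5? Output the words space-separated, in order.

Line 1: ['understand', 'up', 'two'] (min_width=17, slack=4)
Line 2: ['milk', 'be', 'one', 'salt', 'frog'] (min_width=21, slack=0)
Line 3: ['old', 'gentle', 'from'] (min_width=15, slack=6)
Line 4: ['umbrella', 'page', 'old'] (min_width=17, slack=4)
Line 5: ['dirty', 'standard'] (min_width=14, slack=7)

Answer: dirty standard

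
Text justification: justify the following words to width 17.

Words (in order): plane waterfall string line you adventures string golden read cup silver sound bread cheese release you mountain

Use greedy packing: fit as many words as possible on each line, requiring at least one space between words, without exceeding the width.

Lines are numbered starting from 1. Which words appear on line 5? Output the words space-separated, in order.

Line 1: ['plane', 'waterfall'] (min_width=15, slack=2)
Line 2: ['string', 'line', 'you'] (min_width=15, slack=2)
Line 3: ['adventures', 'string'] (min_width=17, slack=0)
Line 4: ['golden', 'read', 'cup'] (min_width=15, slack=2)
Line 5: ['silver', 'sound'] (min_width=12, slack=5)
Line 6: ['bread', 'cheese'] (min_width=12, slack=5)
Line 7: ['release', 'you'] (min_width=11, slack=6)
Line 8: ['mountain'] (min_width=8, slack=9)

Answer: silver sound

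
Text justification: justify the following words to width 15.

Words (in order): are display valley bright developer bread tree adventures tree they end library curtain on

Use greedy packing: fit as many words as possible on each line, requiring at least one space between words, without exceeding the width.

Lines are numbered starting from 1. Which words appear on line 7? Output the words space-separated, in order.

Answer: on

Derivation:
Line 1: ['are', 'display'] (min_width=11, slack=4)
Line 2: ['valley', 'bright'] (min_width=13, slack=2)
Line 3: ['developer', 'bread'] (min_width=15, slack=0)
Line 4: ['tree', 'adventures'] (min_width=15, slack=0)
Line 5: ['tree', 'they', 'end'] (min_width=13, slack=2)
Line 6: ['library', 'curtain'] (min_width=15, slack=0)
Line 7: ['on'] (min_width=2, slack=13)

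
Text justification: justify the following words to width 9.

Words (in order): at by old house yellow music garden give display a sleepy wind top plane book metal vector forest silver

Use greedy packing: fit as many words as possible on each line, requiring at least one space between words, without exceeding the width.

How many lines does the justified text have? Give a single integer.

Answer: 15

Derivation:
Line 1: ['at', 'by', 'old'] (min_width=9, slack=0)
Line 2: ['house'] (min_width=5, slack=4)
Line 3: ['yellow'] (min_width=6, slack=3)
Line 4: ['music'] (min_width=5, slack=4)
Line 5: ['garden'] (min_width=6, slack=3)
Line 6: ['give'] (min_width=4, slack=5)
Line 7: ['display', 'a'] (min_width=9, slack=0)
Line 8: ['sleepy'] (min_width=6, slack=3)
Line 9: ['wind', 'top'] (min_width=8, slack=1)
Line 10: ['plane'] (min_width=5, slack=4)
Line 11: ['book'] (min_width=4, slack=5)
Line 12: ['metal'] (min_width=5, slack=4)
Line 13: ['vector'] (min_width=6, slack=3)
Line 14: ['forest'] (min_width=6, slack=3)
Line 15: ['silver'] (min_width=6, slack=3)
Total lines: 15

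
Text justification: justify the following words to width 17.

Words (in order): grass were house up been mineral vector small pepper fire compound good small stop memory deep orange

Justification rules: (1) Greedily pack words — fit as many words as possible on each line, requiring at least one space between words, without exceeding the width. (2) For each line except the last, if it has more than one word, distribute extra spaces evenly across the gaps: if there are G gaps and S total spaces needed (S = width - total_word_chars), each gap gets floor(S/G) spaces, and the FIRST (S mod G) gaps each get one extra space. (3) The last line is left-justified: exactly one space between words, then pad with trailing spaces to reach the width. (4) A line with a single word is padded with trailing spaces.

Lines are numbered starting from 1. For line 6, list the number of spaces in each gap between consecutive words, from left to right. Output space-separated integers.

Answer: 1 1

Derivation:
Line 1: ['grass', 'were', 'house'] (min_width=16, slack=1)
Line 2: ['up', 'been', 'mineral'] (min_width=15, slack=2)
Line 3: ['vector', 'small'] (min_width=12, slack=5)
Line 4: ['pepper', 'fire'] (min_width=11, slack=6)
Line 5: ['compound', 'good'] (min_width=13, slack=4)
Line 6: ['small', 'stop', 'memory'] (min_width=17, slack=0)
Line 7: ['deep', 'orange'] (min_width=11, slack=6)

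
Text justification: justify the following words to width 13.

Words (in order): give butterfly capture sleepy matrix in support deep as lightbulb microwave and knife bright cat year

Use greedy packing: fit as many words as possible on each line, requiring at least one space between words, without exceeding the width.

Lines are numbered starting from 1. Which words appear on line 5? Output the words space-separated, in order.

Line 1: ['give'] (min_width=4, slack=9)
Line 2: ['butterfly'] (min_width=9, slack=4)
Line 3: ['capture'] (min_width=7, slack=6)
Line 4: ['sleepy', 'matrix'] (min_width=13, slack=0)
Line 5: ['in', 'support'] (min_width=10, slack=3)
Line 6: ['deep', 'as'] (min_width=7, slack=6)
Line 7: ['lightbulb'] (min_width=9, slack=4)
Line 8: ['microwave', 'and'] (min_width=13, slack=0)
Line 9: ['knife', 'bright'] (min_width=12, slack=1)
Line 10: ['cat', 'year'] (min_width=8, slack=5)

Answer: in support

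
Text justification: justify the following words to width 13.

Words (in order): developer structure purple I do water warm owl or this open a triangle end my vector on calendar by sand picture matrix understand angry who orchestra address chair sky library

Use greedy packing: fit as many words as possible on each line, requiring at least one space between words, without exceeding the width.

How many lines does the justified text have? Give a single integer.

Answer: 16

Derivation:
Line 1: ['developer'] (min_width=9, slack=4)
Line 2: ['structure'] (min_width=9, slack=4)
Line 3: ['purple', 'I', 'do'] (min_width=11, slack=2)
Line 4: ['water', 'warm'] (min_width=10, slack=3)
Line 5: ['owl', 'or', 'this'] (min_width=11, slack=2)
Line 6: ['open', 'a'] (min_width=6, slack=7)
Line 7: ['triangle', 'end'] (min_width=12, slack=1)
Line 8: ['my', 'vector', 'on'] (min_width=12, slack=1)
Line 9: ['calendar', 'by'] (min_width=11, slack=2)
Line 10: ['sand', 'picture'] (min_width=12, slack=1)
Line 11: ['matrix'] (min_width=6, slack=7)
Line 12: ['understand'] (min_width=10, slack=3)
Line 13: ['angry', 'who'] (min_width=9, slack=4)
Line 14: ['orchestra'] (min_width=9, slack=4)
Line 15: ['address', 'chair'] (min_width=13, slack=0)
Line 16: ['sky', 'library'] (min_width=11, slack=2)
Total lines: 16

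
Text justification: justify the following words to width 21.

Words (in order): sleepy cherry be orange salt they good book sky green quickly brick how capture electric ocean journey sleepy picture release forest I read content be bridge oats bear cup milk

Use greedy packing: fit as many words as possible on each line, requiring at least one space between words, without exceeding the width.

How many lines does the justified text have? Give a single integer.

Line 1: ['sleepy', 'cherry', 'be'] (min_width=16, slack=5)
Line 2: ['orange', 'salt', 'they', 'good'] (min_width=21, slack=0)
Line 3: ['book', 'sky', 'green'] (min_width=14, slack=7)
Line 4: ['quickly', 'brick', 'how'] (min_width=17, slack=4)
Line 5: ['capture', 'electric'] (min_width=16, slack=5)
Line 6: ['ocean', 'journey', 'sleepy'] (min_width=20, slack=1)
Line 7: ['picture', 'release'] (min_width=15, slack=6)
Line 8: ['forest', 'I', 'read', 'content'] (min_width=21, slack=0)
Line 9: ['be', 'bridge', 'oats', 'bear'] (min_width=19, slack=2)
Line 10: ['cup', 'milk'] (min_width=8, slack=13)
Total lines: 10

Answer: 10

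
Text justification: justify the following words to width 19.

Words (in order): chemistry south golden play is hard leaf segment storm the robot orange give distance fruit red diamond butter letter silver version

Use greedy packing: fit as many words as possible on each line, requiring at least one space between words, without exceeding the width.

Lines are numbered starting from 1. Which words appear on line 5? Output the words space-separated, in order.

Line 1: ['chemistry', 'south'] (min_width=15, slack=4)
Line 2: ['golden', 'play', 'is', 'hard'] (min_width=19, slack=0)
Line 3: ['leaf', 'segment', 'storm'] (min_width=18, slack=1)
Line 4: ['the', 'robot', 'orange'] (min_width=16, slack=3)
Line 5: ['give', 'distance', 'fruit'] (min_width=19, slack=0)
Line 6: ['red', 'diamond', 'butter'] (min_width=18, slack=1)
Line 7: ['letter', 'silver'] (min_width=13, slack=6)
Line 8: ['version'] (min_width=7, slack=12)

Answer: give distance fruit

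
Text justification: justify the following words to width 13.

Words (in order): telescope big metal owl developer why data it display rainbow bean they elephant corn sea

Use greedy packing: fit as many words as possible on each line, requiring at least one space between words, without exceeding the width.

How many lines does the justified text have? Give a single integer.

Line 1: ['telescope', 'big'] (min_width=13, slack=0)
Line 2: ['metal', 'owl'] (min_width=9, slack=4)
Line 3: ['developer', 'why'] (min_width=13, slack=0)
Line 4: ['data', 'it'] (min_width=7, slack=6)
Line 5: ['display'] (min_width=7, slack=6)
Line 6: ['rainbow', 'bean'] (min_width=12, slack=1)
Line 7: ['they', 'elephant'] (min_width=13, slack=0)
Line 8: ['corn', 'sea'] (min_width=8, slack=5)
Total lines: 8

Answer: 8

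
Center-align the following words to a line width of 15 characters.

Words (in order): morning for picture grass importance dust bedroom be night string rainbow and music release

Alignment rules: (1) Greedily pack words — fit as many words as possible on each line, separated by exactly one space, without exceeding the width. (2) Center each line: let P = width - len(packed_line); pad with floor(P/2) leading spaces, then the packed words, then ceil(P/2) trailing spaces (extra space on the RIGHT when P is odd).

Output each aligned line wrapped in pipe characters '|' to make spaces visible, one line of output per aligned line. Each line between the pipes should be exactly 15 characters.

Line 1: ['morning', 'for'] (min_width=11, slack=4)
Line 2: ['picture', 'grass'] (min_width=13, slack=2)
Line 3: ['importance', 'dust'] (min_width=15, slack=0)
Line 4: ['bedroom', 'be'] (min_width=10, slack=5)
Line 5: ['night', 'string'] (min_width=12, slack=3)
Line 6: ['rainbow', 'and'] (min_width=11, slack=4)
Line 7: ['music', 'release'] (min_width=13, slack=2)

Answer: |  morning for  |
| picture grass |
|importance dust|
|  bedroom be   |
| night string  |
|  rainbow and  |
| music release |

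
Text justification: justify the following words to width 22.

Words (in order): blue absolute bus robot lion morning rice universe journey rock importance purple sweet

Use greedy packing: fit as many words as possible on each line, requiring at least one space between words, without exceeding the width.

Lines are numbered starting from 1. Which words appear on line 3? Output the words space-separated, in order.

Answer: rice universe journey

Derivation:
Line 1: ['blue', 'absolute', 'bus'] (min_width=17, slack=5)
Line 2: ['robot', 'lion', 'morning'] (min_width=18, slack=4)
Line 3: ['rice', 'universe', 'journey'] (min_width=21, slack=1)
Line 4: ['rock', 'importance', 'purple'] (min_width=22, slack=0)
Line 5: ['sweet'] (min_width=5, slack=17)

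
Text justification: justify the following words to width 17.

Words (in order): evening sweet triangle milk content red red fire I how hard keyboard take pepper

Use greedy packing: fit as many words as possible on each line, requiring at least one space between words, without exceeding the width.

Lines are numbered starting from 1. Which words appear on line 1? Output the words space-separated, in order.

Answer: evening sweet

Derivation:
Line 1: ['evening', 'sweet'] (min_width=13, slack=4)
Line 2: ['triangle', 'milk'] (min_width=13, slack=4)
Line 3: ['content', 'red', 'red'] (min_width=15, slack=2)
Line 4: ['fire', 'I', 'how', 'hard'] (min_width=15, slack=2)
Line 5: ['keyboard', 'take'] (min_width=13, slack=4)
Line 6: ['pepper'] (min_width=6, slack=11)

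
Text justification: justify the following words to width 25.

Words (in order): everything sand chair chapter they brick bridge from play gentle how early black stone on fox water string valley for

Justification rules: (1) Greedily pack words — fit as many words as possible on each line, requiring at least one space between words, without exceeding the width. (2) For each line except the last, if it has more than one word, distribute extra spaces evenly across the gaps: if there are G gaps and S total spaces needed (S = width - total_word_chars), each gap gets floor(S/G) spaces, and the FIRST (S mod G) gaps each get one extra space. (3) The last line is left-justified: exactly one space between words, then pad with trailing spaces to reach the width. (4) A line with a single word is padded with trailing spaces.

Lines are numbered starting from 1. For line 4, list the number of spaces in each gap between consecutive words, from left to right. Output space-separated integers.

Line 1: ['everything', 'sand', 'chair'] (min_width=21, slack=4)
Line 2: ['chapter', 'they', 'brick', 'bridge'] (min_width=25, slack=0)
Line 3: ['from', 'play', 'gentle', 'how'] (min_width=20, slack=5)
Line 4: ['early', 'black', 'stone', 'on', 'fox'] (min_width=24, slack=1)
Line 5: ['water', 'string', 'valley', 'for'] (min_width=23, slack=2)

Answer: 2 1 1 1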